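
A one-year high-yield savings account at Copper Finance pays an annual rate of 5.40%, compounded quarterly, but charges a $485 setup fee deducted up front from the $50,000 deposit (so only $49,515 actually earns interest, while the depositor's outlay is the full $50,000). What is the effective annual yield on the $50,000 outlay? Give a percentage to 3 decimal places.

4.487%

Value after one year: 49,515 × (1 + 0.0540/4)^4 = 49,515 × 1.055103 = $52,243.44.
Effective yield on the $50,000 outlay: 52,243.44 / 50,000 − 1 = 0.044869 = 4.487%.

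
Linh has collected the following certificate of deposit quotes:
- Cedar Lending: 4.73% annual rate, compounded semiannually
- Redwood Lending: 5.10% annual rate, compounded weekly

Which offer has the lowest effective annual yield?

Cedar Lending: (1 + 0.0473/2)^2 − 1 = 4.786%
Redwood Lending: (1 + 0.0510/52)^52 − 1 = 5.230%
The lowest effective annual rate is Cedar Lending at 4.786%.

Cedar Lending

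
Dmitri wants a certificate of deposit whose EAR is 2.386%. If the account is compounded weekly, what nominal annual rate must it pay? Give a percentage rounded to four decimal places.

(1 + r/52)^52 − 1 = 0.02386, so 1 + r/52 = 1.02386^(1/52).
r/52 = 0.000454, so r = 0.023585 = 2.3585%.

2.3585%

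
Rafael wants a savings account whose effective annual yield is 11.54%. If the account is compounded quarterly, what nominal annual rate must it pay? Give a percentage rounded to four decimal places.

(1 + r/4)^4 − 1 = 0.1154, so 1 + r/4 = 1.1154^(1/4).
r/4 = 0.027679, so r = 0.110718 = 11.0718%.

11.0718%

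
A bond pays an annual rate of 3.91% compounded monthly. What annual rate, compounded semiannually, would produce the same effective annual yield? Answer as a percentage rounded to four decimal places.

EAR = (1 + 0.0391/12)^12 − 1 = 0.039808.
Solve (1 + r/2)^2 = 1.039808: r/2 = 1.039808^(1/2) − 1 = 0.019710, so r = 0.039420 = 3.9420%.

3.9420%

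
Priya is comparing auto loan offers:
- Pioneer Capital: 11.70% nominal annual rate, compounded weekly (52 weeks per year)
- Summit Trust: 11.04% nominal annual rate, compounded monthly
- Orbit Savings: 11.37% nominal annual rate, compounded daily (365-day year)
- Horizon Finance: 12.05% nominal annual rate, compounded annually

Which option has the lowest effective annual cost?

Summit Trust

Pioneer Capital: (1 + 0.1170/52)^52 − 1 = 12.397%
Summit Trust: (1 + 0.1104/12)^12 − 1 = 11.616%
Orbit Savings: (1 + 0.1137/365)^365 − 1 = 12.040%
Horizon Finance: compounded annually, EAR = 12.050%
The lowest effective annual rate is Summit Trust at 11.616%.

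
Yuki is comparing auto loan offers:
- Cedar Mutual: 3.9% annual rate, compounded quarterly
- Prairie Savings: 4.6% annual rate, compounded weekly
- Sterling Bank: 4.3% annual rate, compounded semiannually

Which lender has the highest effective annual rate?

Prairie Savings

Cedar Mutual: (1 + 0.039/4)^4 − 1 = 3.957%
Prairie Savings: (1 + 0.046/52)^52 − 1 = 4.705%
Sterling Bank: (1 + 0.043/2)^2 − 1 = 4.346%
The highest effective annual rate is Prairie Savings at 4.705%.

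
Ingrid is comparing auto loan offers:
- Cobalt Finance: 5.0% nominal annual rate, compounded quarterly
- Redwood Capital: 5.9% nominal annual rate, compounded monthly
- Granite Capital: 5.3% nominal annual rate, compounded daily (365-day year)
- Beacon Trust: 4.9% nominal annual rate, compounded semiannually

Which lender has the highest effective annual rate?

Redwood Capital

Cobalt Finance: (1 + 0.050/4)^4 − 1 = 5.095%
Redwood Capital: (1 + 0.059/12)^12 − 1 = 6.062%
Granite Capital: (1 + 0.053/365)^365 − 1 = 5.443%
Beacon Trust: (1 + 0.049/2)^2 − 1 = 4.960%
The highest effective annual rate is Redwood Capital at 6.062%.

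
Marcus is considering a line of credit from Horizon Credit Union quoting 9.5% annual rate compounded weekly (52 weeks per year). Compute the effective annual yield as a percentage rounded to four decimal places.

EAR = (1 + 0.095/52)^52 − 1.
= 1.099564 − 1 = 9.9564%.

9.9564%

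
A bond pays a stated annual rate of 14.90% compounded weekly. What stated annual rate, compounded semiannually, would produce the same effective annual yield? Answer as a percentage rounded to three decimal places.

15.446%

EAR = (1 + 0.1490/52)^52 − 1 = 0.160426.
Solve (1 + r/2)^2 = 1.160426: r/2 = 1.160426^(1/2) − 1 = 0.077231, so r = 0.154461 = 15.446%.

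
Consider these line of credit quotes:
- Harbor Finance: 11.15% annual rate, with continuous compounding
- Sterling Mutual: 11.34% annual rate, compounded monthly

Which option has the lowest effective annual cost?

Harbor Finance: e^0.1115 − 1 = 11.795%
Sterling Mutual: (1 + 0.1134/12)^12 − 1 = 11.948%
The lowest effective annual rate is Harbor Finance at 11.795%.

Harbor Finance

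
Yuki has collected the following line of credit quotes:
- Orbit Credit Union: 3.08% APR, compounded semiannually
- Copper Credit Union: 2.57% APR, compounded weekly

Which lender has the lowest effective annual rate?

Orbit Credit Union: (1 + 0.0308/2)^2 − 1 = 3.104%
Copper Credit Union: (1 + 0.0257/52)^52 − 1 = 2.603%
The lowest effective annual rate is Copper Credit Union at 2.603%.

Copper Credit Union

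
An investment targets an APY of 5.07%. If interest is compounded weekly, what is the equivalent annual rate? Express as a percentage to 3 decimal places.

4.948%

(1 + r/52)^52 − 1 = 0.0507, so 1 + r/52 = 1.0507^(1/52).
r/52 = 0.000952, so r = 0.049480 = 4.948%.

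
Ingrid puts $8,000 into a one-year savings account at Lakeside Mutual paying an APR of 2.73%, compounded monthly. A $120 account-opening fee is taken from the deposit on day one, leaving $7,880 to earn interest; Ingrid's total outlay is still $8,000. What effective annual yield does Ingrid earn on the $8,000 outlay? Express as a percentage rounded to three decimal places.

1.223%

Value after one year: 7,880 × (1 + 0.0273/12)^12 = 7,880 × 1.027644 = $8,097.84.
Effective yield on the $8,000 outlay: 8,097.84 / 8,000 − 1 = 0.012230 = 1.223%.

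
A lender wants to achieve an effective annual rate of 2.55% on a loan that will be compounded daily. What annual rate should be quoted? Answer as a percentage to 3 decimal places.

2.518%

(1 + r/365)^365 − 1 = 0.0255, so 1 + r/365 = 1.0255^(1/365).
r/365 = 0.000069, so r = 0.025181 = 2.518%.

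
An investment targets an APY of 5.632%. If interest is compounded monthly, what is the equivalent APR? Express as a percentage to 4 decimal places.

5.4916%

(1 + r/12)^12 − 1 = 0.05632, so 1 + r/12 = 1.05632^(1/12).
r/12 = 0.004576, so r = 0.054916 = 5.4916%.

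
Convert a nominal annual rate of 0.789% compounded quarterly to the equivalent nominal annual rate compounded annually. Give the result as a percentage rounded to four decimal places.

0.7913%

EAR = (1 + 0.00789/4)^4 − 1 = 0.007913.
Compounded annually, the equivalent nominal rate is the EAR itself: 0.7913%.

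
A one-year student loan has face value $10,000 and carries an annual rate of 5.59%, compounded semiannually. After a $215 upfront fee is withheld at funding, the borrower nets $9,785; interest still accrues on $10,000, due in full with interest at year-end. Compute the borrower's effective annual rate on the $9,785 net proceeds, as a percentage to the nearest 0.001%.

7.990%

Amount owed after one year: 10,000 × (1 + 0.0559/2)^2 = 10,000 × 1.056681 = $10,566.81.
Effective rate on net proceeds: 10,566.81 / 9,785 − 1 = 0.079899 = 7.990%.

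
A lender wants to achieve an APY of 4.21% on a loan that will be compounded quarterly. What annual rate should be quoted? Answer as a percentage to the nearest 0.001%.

(1 + r/4)^4 − 1 = 0.0421, so 1 + r/4 = 1.0421^(1/4).
r/4 = 0.010363, so r = 0.041451 = 4.145%.

4.145%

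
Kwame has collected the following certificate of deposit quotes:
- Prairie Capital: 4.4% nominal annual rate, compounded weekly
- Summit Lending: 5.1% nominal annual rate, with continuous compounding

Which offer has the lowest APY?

Prairie Capital

Prairie Capital: (1 + 0.044/52)^52 − 1 = 4.496%
Summit Lending: e^0.051 − 1 = 5.232%
The lowest effective annual rate is Prairie Capital at 4.496%.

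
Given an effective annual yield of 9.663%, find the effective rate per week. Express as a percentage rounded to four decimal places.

0.1775%

The per-week rate i satisfies (1 + i)^52 = 1 + 0.09663.
i = 1.09663^(1/52) − 1 = 0.0017755 = 0.1775%.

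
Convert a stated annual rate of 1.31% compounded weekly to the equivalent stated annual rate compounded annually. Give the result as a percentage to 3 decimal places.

EAR = (1 + 0.0131/52)^52 − 1 = 0.013185.
Compounded annually, the equivalent nominal rate is the EAR itself: 1.318%.

1.318%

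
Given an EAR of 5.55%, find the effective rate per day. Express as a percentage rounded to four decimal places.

The per-day rate i satisfies (1 + i)^365 = 1 + 0.0555.
i = 1.0555^(1/365) − 1 = 0.0001480 = 0.0148%.

0.0148%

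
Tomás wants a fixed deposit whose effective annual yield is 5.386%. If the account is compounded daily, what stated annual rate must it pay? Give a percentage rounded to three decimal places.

5.246%

(1 + r/365)^365 − 1 = 0.05386, so 1 + r/365 = 1.05386^(1/365).
r/365 = 0.000144, so r = 0.052463 = 5.246%.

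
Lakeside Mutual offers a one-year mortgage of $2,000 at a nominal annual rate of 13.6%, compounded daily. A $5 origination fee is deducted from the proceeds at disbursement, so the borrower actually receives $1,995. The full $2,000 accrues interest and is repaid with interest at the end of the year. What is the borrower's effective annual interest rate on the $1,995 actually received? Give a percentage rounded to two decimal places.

Amount owed after one year: 2,000 × (1 + 0.136/365)^365 = 2,000 × 1.145653 = $2,291.31.
Effective rate on net proceeds: 2,291.31 / 1,995 − 1 = 0.148524 = 14.85%.

14.85%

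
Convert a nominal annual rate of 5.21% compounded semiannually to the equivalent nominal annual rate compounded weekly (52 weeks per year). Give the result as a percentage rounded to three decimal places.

5.146%

EAR = (1 + 0.0521/2)^2 − 1 = 0.052779.
Solve (1 + r/52)^52 = 1.052779: r/52 = 1.052779^(1/52) − 1 = 0.000990, so r = 0.051458 = 5.146%.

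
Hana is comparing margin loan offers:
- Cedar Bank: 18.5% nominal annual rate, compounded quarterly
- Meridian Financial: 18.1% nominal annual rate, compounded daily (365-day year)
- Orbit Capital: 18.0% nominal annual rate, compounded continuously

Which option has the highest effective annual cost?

Cedar Bank: (1 + 0.185/4)^4 − 1 = 19.823%
Meridian Financial: (1 + 0.181/365)^365 − 1 = 19.836%
Orbit Capital: e^0.180 − 1 = 19.722%
The highest effective annual rate is Meridian Financial at 19.836%.

Meridian Financial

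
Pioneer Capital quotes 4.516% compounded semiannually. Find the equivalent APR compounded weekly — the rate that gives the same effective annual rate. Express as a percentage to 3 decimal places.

4.468%

EAR = (1 + 0.04516/2)^2 − 1 = 0.045670.
Solve (1 + r/52)^52 = 1.045670: r/52 = 1.045670^(1/52) − 1 = 0.000859, so r = 0.044677 = 4.468%.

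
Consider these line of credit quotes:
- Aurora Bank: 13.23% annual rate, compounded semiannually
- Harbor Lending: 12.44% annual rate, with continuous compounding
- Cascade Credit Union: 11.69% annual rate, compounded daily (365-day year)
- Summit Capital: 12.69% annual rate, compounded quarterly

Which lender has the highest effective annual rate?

Aurora Bank

Aurora Bank: (1 + 0.1323/2)^2 − 1 = 13.668%
Harbor Lending: e^0.1244 − 1 = 13.247%
Cascade Credit Union: (1 + 0.1169/365)^365 − 1 = 12.399%
Summit Capital: (1 + 0.1269/4)^4 − 1 = 13.307%
The highest effective annual rate is Aurora Bank at 13.668%.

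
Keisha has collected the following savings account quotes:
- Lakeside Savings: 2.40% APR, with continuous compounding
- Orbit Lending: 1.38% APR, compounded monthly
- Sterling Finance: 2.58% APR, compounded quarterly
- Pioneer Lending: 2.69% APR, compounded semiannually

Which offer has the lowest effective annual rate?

Orbit Lending

Lakeside Savings: e^0.0240 − 1 = 2.429%
Orbit Lending: (1 + 0.0138/12)^12 − 1 = 1.389%
Sterling Finance: (1 + 0.0258/4)^4 − 1 = 2.605%
Pioneer Lending: (1 + 0.0269/2)^2 − 1 = 2.708%
The lowest effective annual rate is Orbit Lending at 1.389%.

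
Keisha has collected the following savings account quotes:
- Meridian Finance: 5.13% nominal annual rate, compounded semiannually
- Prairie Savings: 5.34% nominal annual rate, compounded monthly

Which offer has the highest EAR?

Meridian Finance: (1 + 0.0513/2)^2 − 1 = 5.196%
Prairie Savings: (1 + 0.0534/12)^12 − 1 = 5.473%
The highest effective annual rate is Prairie Savings at 5.473%.

Prairie Savings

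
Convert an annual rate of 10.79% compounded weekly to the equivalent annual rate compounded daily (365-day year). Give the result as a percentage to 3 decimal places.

10.780%

EAR = (1 + 0.1079/52)^52 − 1 = 0.113812.
Solve (1 + r/365)^365 = 1.113812: r/365 = 1.113812^(1/365) − 1 = 0.000295, so r = 0.107804 = 10.780%.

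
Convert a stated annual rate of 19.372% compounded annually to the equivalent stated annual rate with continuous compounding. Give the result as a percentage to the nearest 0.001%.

Compounded annually, EAR = nominal = 0.193720.
Equivalent continuous rate: r = ln(1 + 0.193720) = 0.177074 = 17.707%.

17.707%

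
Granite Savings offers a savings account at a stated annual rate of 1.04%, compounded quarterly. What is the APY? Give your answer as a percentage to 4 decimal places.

EAR = (1 + 0.0104/4)^4 − 1.
= (1 + 0.002600)^4 − 1 = 1.010441 − 1 = 1.0441%.

1.0441%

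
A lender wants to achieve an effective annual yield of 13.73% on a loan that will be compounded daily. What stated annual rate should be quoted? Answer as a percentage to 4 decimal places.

12.8680%

(1 + r/365)^365 − 1 = 0.1373, so 1 + r/365 = 1.1373^(1/365).
r/365 = 0.000353, so r = 0.128680 = 12.8680%.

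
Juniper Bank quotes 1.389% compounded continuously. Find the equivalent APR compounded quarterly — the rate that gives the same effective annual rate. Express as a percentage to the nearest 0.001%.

EAR under continuous compounding: e^0.01389 − 1 = 0.013987.
Solve (1 + r/4)^4 = 1.013987: r/4 = 1.013987^(1/4) − 1 = 0.003479, so r = 0.013914 = 1.391%.

1.391%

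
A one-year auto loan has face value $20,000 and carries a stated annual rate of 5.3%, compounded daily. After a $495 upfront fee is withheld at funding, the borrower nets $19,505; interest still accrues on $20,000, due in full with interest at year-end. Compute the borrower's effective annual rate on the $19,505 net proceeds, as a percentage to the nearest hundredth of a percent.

Amount owed after one year: 20,000 × (1 + 0.053/365)^365 = 20,000 × 1.054426 = $21,088.51.
Effective rate on net proceeds: 21,088.51 / 19,505 − 1 = 0.081185 = 8.12%.

8.12%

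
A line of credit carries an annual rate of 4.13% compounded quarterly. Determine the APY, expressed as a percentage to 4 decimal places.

EAR = (1 + 0.0413/4)^4 − 1.
= 1.041944 − 1 = 4.1944%.

4.1944%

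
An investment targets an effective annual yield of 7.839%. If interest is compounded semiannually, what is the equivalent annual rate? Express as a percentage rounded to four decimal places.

(1 + r/2)^2 − 1 = 0.07839, so 1 + r/2 = 1.07839^(1/2).
r/2 = 0.038456, so r = 0.076911 = 7.6911%.

7.6911%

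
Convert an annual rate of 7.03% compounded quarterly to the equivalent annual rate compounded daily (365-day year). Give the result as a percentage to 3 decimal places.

EAR = (1 + 0.0703/4)^4 − 1 = 0.072175.
Solve (1 + r/365)^365 = 1.072175: r/365 = 1.072175^(1/365) − 1 = 0.000191, so r = 0.069696 = 6.970%.

6.970%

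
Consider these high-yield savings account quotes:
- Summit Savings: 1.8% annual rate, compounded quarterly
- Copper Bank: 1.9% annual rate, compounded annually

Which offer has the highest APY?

Copper Bank

Summit Savings: (1 + 0.018/4)^4 − 1 = 1.812%
Copper Bank: compounded annually, EAR = 1.900%
The highest effective annual rate is Copper Bank at 1.900%.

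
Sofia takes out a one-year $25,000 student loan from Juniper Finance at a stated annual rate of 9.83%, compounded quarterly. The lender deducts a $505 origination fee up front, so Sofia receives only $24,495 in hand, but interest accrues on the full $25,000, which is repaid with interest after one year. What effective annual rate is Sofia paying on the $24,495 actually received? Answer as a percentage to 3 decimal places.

12.470%

Amount owed after one year: 25,000 × (1 + 0.0983/4)^4 = 25,000 × 1.101983 = $27,549.58.
Effective rate on net proceeds: 27,549.58 / 24,495 − 1 = 0.124702 = 12.470%.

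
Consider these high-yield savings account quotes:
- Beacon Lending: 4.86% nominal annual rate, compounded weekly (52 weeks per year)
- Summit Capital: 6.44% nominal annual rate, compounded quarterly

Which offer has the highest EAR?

Beacon Lending: (1 + 0.0486/52)^52 − 1 = 4.978%
Summit Capital: (1 + 0.0644/4)^4 − 1 = 6.597%
The highest effective annual rate is Summit Capital at 6.597%.

Summit Capital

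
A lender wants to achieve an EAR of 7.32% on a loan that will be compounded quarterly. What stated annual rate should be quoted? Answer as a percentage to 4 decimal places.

(1 + r/4)^4 − 1 = 0.0732, so 1 + r/4 = 1.0732^(1/4).
r/4 = 0.017818, so r = 0.071272 = 7.1272%.

7.1272%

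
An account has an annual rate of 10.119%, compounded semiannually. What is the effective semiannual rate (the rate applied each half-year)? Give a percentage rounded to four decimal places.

With a nominal annual rate compounded semiannually, the periodic rate is the nominal rate divided by 2.
i = 0.10119 / 2 = 0.0505950 = 5.0595%.

5.0595%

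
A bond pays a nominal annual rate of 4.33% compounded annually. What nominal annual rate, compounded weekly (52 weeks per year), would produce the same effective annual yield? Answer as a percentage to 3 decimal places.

Compounded annually, EAR = nominal = 0.043300.
Solve (1 + r/52)^52 = 1.043300: r/52 = 1.043300^(1/52) − 1 = 0.000816, so r = 0.042406 = 4.241%.

4.241%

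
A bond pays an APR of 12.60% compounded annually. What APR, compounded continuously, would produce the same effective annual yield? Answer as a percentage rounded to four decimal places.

Compounded annually, EAR = nominal = 0.126000.
Equivalent continuous rate: r = ln(1 + 0.126000) = 0.118672 = 11.8672%.

11.8672%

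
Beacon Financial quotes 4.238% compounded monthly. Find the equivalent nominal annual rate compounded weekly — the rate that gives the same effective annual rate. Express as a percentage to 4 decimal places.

4.2323%

EAR = (1 + 0.04238/12)^12 − 1 = 0.043213.
Solve (1 + r/52)^52 = 1.043213: r/52 = 1.043213^(1/52) − 1 = 0.000814, so r = 0.042323 = 4.2323%.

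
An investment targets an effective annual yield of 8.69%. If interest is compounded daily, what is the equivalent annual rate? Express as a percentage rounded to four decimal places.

(1 + r/365)^365 − 1 = 0.0869, so 1 + r/365 = 1.0869^(1/365).
r/365 = 0.000228, so r = 0.083339 = 8.3339%.

8.3339%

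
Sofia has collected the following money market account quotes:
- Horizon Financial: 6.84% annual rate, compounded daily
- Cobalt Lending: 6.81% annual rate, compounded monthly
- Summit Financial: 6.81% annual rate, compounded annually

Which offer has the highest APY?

Horizon Financial: (1 + 0.0684/365)^365 − 1 = 7.079%
Cobalt Lending: (1 + 0.0681/12)^12 − 1 = 7.027%
Summit Financial: compounded annually, EAR = 6.810%
The highest effective annual rate is Horizon Financial at 7.079%.

Horizon Financial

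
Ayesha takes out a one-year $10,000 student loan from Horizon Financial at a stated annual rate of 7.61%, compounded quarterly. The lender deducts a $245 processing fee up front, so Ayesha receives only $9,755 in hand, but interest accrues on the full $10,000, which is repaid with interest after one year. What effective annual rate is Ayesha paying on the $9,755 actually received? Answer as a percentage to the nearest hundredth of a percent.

Amount owed after one year: 10,000 × (1 + 0.0761/4)^4 = 10,000 × 1.078299 = $10,782.99.
Effective rate on net proceeds: 10,782.99 / 9,755 − 1 = 0.105381 = 10.54%.

10.54%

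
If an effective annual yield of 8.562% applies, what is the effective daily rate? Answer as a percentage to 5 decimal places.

The per-day rate i satisfies (1 + i)^365 = 1 + 0.08562.
i = 1.08562^(1/365) − 1 = 0.0002251 = 0.02251%.

0.02251%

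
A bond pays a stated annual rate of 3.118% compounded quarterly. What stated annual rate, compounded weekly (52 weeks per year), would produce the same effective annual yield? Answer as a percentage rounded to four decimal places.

3.1068%

EAR = (1 + 0.03118/4)^4 − 1 = 0.031546.
Solve (1 + r/52)^52 = 1.031546: r/52 = 1.031546^(1/52) − 1 = 0.000597, so r = 0.031068 = 3.1068%.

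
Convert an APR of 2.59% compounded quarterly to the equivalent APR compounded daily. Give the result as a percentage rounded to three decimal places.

2.582%

EAR = (1 + 0.0259/4)^4 − 1 = 0.026153.
Solve (1 + r/365)^365 = 1.026153: r/365 = 1.026153^(1/365) − 1 = 0.000071, so r = 0.025817 = 2.582%.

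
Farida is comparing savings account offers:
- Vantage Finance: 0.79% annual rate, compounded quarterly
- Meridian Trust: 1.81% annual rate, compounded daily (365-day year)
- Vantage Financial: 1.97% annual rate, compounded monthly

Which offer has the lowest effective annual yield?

Vantage Finance: (1 + 0.0079/4)^4 − 1 = 0.792%
Meridian Trust: (1 + 0.0181/365)^365 − 1 = 1.826%
Vantage Financial: (1 + 0.0197/12)^12 − 1 = 1.988%
The lowest effective annual rate is Vantage Finance at 0.792%.

Vantage Finance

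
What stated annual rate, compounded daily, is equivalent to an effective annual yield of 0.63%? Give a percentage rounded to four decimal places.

(1 + r/365)^365 − 1 = 0.0063, so 1 + r/365 = 1.0063^(1/365).
r/365 = 0.000017, so r = 0.006280 = 0.6280%.

0.6280%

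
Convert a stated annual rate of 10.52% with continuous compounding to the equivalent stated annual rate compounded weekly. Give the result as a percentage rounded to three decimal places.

10.531%

EAR under continuous compounding: e^0.1052 − 1 = 0.110933.
Solve (1 + r/52)^52 = 1.110933: r/52 = 1.110933^(1/52) − 1 = 0.002025, so r = 0.105306 = 10.531%.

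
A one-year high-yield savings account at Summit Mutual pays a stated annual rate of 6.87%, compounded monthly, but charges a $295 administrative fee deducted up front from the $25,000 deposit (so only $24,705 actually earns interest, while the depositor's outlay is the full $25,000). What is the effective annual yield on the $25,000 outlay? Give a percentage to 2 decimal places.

Value after one year: 24,705 × (1 + 0.0687/12)^12 = 24,705 × 1.070905 = $26,456.71.
Effective yield on the $25,000 outlay: 26,456.71 / 25,000 − 1 = 0.058268 = 5.83%.

5.83%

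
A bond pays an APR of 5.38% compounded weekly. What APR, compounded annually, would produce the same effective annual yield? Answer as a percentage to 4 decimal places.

EAR = (1 + 0.0538/52)^52 − 1 = 0.055244.
Compounded annually, the equivalent nominal rate is the EAR itself: 5.5244%.

5.5244%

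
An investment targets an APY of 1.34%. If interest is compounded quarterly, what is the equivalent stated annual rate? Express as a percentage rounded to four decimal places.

1.3333%

(1 + r/4)^4 − 1 = 0.0134, so 1 + r/4 = 1.0134^(1/4).
r/4 = 0.003333, so r = 0.013333 = 1.3333%.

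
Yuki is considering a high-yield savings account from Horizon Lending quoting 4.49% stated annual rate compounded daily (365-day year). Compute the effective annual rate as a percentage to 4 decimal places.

4.5920%

EAR = (1 + 0.0449/365)^365 − 1.
= (1 + 0.000123)^365 − 1 = 1.045920 − 1 = 4.5920%.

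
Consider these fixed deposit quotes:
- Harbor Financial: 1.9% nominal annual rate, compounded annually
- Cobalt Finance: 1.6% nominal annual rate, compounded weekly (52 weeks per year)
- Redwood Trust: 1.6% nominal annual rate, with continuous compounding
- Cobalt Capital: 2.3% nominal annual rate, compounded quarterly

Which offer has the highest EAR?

Cobalt Capital

Harbor Financial: compounded annually, EAR = 1.900%
Cobalt Finance: (1 + 0.016/52)^52 − 1 = 1.613%
Redwood Trust: e^0.016 − 1 = 1.613%
Cobalt Capital: (1 + 0.023/4)^4 − 1 = 2.320%
The highest effective annual rate is Cobalt Capital at 2.320%.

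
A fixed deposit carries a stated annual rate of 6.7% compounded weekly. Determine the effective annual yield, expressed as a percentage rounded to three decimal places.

EAR = (1 + 0.067/52)^52 − 1.
= (1 + 0.001288)^52 − 1 = 1.069249 − 1 = 6.925%.

6.925%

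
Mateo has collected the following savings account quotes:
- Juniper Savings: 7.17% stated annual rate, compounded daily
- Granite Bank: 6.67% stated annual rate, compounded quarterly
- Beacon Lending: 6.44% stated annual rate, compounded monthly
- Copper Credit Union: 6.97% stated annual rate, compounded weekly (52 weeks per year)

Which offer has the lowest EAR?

Beacon Lending

Juniper Savings: (1 + 0.0717/365)^365 − 1 = 7.433%
Granite Bank: (1 + 0.0667/4)^4 − 1 = 6.839%
Beacon Lending: (1 + 0.0644/12)^12 − 1 = 6.634%
Copper Credit Union: (1 + 0.0697/52)^52 − 1 = 7.214%
The lowest effective annual rate is Beacon Lending at 6.634%.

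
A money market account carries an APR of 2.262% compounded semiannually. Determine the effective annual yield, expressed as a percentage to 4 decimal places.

EAR = (1 + 0.02262/2)^2 − 1.
= (1 + 0.011310)^2 − 1 = 1.022748 − 1 = 2.2748%.

2.2748%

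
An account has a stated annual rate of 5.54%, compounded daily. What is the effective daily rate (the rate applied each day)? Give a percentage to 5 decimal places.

0.01518%

With a nominal annual rate compounded daily, the periodic rate is the nominal rate divided by 365.
i = 0.0554 / 365 = 0.0001518 = 0.01518%.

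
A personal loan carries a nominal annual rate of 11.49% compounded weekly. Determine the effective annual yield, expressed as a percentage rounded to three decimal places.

EAR = (1 + 0.1149/52)^52 − 1.
= (1 + 0.002210)^52 − 1 = 1.121619 − 1 = 12.162%.

12.162%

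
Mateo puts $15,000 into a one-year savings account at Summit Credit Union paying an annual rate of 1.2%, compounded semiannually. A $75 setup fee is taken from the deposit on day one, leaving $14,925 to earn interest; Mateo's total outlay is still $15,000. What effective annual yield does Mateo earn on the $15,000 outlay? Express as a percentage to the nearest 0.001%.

Value after one year: 14,925 × (1 + 0.012/2)^2 = 14,925 × 1.012036 = $15,104.64.
Effective yield on the $15,000 outlay: 15,104.64 / 15,000 − 1 = 0.006976 = 0.698%.

0.698%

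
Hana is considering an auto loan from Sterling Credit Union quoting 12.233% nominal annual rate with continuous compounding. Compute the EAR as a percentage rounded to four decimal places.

With continuous compounding, EAR = e^0.12233 − 1.
e^0.12233 = 1.130127, so EAR = 0.130127 = 13.0127%.

13.0127%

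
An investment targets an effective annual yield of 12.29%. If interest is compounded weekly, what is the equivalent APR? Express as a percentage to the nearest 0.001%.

11.604%

(1 + r/52)^52 − 1 = 0.1229, so 1 + r/52 = 1.1229^(1/52).
r/52 = 0.002232, so r = 0.116044 = 11.604%.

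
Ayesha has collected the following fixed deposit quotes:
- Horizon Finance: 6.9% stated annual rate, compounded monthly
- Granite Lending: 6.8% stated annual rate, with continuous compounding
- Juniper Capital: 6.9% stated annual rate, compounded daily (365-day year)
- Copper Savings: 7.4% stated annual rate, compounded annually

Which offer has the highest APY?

Copper Savings

Horizon Finance: (1 + 0.069/12)^12 − 1 = 7.122%
Granite Lending: e^0.068 − 1 = 7.037%
Juniper Capital: (1 + 0.069/365)^365 − 1 = 7.143%
Copper Savings: compounded annually, EAR = 7.400%
The highest effective annual rate is Copper Savings at 7.400%.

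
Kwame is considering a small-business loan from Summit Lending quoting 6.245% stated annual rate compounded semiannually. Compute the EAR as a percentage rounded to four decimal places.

EAR = (1 + 0.06245/2)^2 − 1.
= (1 + 0.031225)^2 − 1 = 1.063425 − 1 = 6.3425%.

6.3425%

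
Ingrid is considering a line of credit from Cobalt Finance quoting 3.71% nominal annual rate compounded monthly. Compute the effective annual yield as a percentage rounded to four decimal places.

3.7737%

EAR = (1 + 0.0371/12)^12 − 1.
= 1.037737 − 1 = 3.7737%.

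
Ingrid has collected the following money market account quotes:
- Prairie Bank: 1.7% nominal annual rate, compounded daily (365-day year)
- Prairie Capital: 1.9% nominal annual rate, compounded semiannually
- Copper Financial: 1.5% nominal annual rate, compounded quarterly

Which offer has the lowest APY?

Copper Financial

Prairie Bank: (1 + 0.017/365)^365 − 1 = 1.714%
Prairie Capital: (1 + 0.019/2)^2 − 1 = 1.909%
Copper Financial: (1 + 0.015/4)^4 − 1 = 1.508%
The lowest effective annual rate is Copper Financial at 1.508%.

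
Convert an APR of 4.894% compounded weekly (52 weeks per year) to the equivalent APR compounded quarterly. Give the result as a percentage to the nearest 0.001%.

4.922%

EAR = (1 + 0.04894/52)^52 − 1 = 0.050133.
Solve (1 + r/4)^4 = 1.050133: r/4 = 1.050133^(1/4) − 1 = 0.012304, so r = 0.049217 = 4.922%.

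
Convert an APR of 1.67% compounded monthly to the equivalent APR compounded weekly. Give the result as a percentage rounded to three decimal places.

EAR = (1 + 0.0167/12)^12 − 1 = 0.016828.
Solve (1 + r/52)^52 = 1.016828: r/52 = 1.016828^(1/52) − 1 = 0.000321, so r = 0.016691 = 1.669%.

1.669%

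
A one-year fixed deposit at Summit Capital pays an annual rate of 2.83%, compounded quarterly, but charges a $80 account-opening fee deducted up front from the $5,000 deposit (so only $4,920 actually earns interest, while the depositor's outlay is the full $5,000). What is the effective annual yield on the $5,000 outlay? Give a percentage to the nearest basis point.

Value after one year: 4,920 × (1 + 0.0283/4)^4 = 4,920 × 1.028602 = $5,060.72.
Effective yield on the $5,000 outlay: 5,060.72 / 5,000 − 1 = 0.012144 = 1.21%.

1.21%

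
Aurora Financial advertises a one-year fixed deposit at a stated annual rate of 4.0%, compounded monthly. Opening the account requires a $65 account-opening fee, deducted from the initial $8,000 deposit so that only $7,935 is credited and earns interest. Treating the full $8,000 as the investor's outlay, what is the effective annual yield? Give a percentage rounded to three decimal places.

3.229%

Value after one year: 7,935 × (1 + 0.040/12)^12 = 7,935 × 1.040742 = $8,258.28.
Effective yield on the $8,000 outlay: 8,258.28 / 8,000 − 1 = 0.032286 = 3.229%.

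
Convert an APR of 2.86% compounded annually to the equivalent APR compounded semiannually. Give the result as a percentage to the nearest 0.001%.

2.840%

Compounded annually, EAR = nominal = 0.028600.
Solve (1 + r/2)^2 = 1.028600: r/2 = 1.028600^(1/2) − 1 = 0.014199, so r = 0.028398 = 2.840%.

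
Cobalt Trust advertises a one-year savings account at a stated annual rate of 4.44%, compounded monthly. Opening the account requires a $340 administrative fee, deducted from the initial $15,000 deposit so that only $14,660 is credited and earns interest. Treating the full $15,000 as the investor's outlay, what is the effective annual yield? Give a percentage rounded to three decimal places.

Value after one year: 14,660 × (1 + 0.0444/12)^12 = 14,660 × 1.045315 = $15,324.31.
Effective yield on the $15,000 outlay: 15,324.31 / 15,000 − 1 = 0.021621 = 2.162%.

2.162%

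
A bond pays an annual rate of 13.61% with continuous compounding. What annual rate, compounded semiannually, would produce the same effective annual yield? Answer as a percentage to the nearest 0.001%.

14.084%

EAR under continuous compounding: e^0.1361 − 1 = 0.145796.
Solve (1 + r/2)^2 = 1.145796: r/2 = 1.145796^(1/2) − 1 = 0.070419, so r = 0.140838 = 14.084%.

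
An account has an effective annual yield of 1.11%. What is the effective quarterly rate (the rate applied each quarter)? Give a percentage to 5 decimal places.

0.27635%

The per-quarter rate i satisfies (1 + i)^4 = 1 + 0.0111.
i = 1.0111^(1/4) − 1 = 0.0027635 = 0.27635%.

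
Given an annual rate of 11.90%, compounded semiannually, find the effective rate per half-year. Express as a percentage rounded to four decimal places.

5.9500%

With a nominal annual rate compounded semiannually, the periodic rate is the nominal rate divided by 2.
i = 0.1190 / 2 = 0.0595000 = 5.9500%.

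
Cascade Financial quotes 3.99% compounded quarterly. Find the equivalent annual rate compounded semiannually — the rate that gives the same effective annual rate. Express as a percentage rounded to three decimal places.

4.010%

EAR = (1 + 0.0399/4)^4 − 1 = 0.040501.
Solve (1 + r/2)^2 = 1.040501: r/2 = 1.040501^(1/2) − 1 = 0.020050, so r = 0.040099 = 4.010%.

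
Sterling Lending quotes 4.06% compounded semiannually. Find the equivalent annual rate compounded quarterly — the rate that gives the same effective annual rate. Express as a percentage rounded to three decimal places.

4.040%

EAR = (1 + 0.0406/2)^2 − 1 = 0.041012.
Solve (1 + r/4)^4 = 1.041012: r/4 = 1.041012^(1/4) − 1 = 0.010099, so r = 0.040396 = 4.040%.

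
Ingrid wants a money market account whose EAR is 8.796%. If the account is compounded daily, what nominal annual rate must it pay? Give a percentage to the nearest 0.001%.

(1 + r/365)^365 − 1 = 0.08796, so 1 + r/365 = 1.08796^(1/365).
r/365 = 0.000231, so r = 0.084314 = 8.431%.

8.431%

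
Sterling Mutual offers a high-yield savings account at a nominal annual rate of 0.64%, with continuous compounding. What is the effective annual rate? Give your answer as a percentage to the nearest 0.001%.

0.642%

With continuous compounding, EAR = e^0.0064 − 1.
e^0.0064 = 1.006421, so EAR = 0.006421 = 0.642%.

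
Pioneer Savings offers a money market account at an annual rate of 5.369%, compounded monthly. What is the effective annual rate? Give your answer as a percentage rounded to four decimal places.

5.5031%

EAR = (1 + 0.05369/12)^12 − 1.
= 1.055031 − 1 = 5.5031%.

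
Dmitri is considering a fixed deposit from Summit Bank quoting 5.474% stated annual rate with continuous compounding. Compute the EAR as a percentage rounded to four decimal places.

5.6266%

With continuous compounding, EAR = e^0.05474 − 1.
e^0.05474 = 1.056266, so EAR = 0.056266 = 5.6266%.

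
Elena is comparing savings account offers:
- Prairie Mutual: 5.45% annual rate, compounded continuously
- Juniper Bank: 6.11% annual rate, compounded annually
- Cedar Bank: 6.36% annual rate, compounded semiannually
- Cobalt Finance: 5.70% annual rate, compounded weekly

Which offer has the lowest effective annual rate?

Prairie Mutual: e^0.0545 − 1 = 5.601%
Juniper Bank: compounded annually, EAR = 6.110%
Cedar Bank: (1 + 0.0636/2)^2 − 1 = 6.461%
Cobalt Finance: (1 + 0.0570/52)^52 − 1 = 5.862%
The lowest effective annual rate is Prairie Mutual at 5.601%.

Prairie Mutual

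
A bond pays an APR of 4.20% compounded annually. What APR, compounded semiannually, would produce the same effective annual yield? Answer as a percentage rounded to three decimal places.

4.157%

Compounded annually, EAR = nominal = 0.042000.
Solve (1 + r/2)^2 = 1.042000: r/2 = 1.042000^(1/2) − 1 = 0.020784, so r = 0.041568 = 4.157%.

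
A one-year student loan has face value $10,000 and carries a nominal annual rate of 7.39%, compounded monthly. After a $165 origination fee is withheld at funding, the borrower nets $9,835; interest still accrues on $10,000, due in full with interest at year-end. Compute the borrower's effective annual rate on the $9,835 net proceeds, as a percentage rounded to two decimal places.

9.45%

Amount owed after one year: 10,000 × (1 + 0.0739/12)^12 = 10,000 × 1.076455 = $10,764.55.
Effective rate on net proceeds: 10,764.55 / 9,835 − 1 = 0.094515 = 9.45%.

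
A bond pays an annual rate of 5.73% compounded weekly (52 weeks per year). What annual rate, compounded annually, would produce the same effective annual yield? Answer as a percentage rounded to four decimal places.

5.8940%

EAR = (1 + 0.0573/52)^52 − 1 = 0.058940.
Compounded annually, the equivalent nominal rate is the EAR itself: 5.8940%.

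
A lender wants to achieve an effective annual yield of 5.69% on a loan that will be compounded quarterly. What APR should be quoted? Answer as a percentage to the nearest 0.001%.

(1 + r/4)^4 − 1 = 0.0569, so 1 + r/4 = 1.0569^(1/4).
r/4 = 0.013931, so r = 0.055725 = 5.572%.

5.572%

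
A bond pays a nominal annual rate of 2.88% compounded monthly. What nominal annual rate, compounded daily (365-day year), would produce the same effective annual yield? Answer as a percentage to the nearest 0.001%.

2.877%

EAR = (1 + 0.0288/12)^12 − 1 = 0.029183.
Solve (1 + r/365)^365 = 1.029183: r/365 = 1.029183^(1/365) − 1 = 0.000079, so r = 0.028767 = 2.877%.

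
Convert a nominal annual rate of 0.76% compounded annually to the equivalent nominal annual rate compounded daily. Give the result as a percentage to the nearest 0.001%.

Compounded annually, EAR = nominal = 0.007600.
Solve (1 + r/365)^365 = 1.007600: r/365 = 1.007600^(1/365) − 1 = 0.000021, so r = 0.007571 = 0.757%.

0.757%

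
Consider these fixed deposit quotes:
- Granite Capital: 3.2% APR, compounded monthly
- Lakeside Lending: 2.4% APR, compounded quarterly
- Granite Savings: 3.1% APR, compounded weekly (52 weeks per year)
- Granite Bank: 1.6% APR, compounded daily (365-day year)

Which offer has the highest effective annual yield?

Granite Capital

Granite Capital: (1 + 0.032/12)^12 − 1 = 3.247%
Lakeside Lending: (1 + 0.024/4)^4 − 1 = 2.422%
Granite Savings: (1 + 0.031/52)^52 − 1 = 3.148%
Granite Bank: (1 + 0.016/365)^365 − 1 = 1.613%
The highest effective annual rate is Granite Capital at 3.247%.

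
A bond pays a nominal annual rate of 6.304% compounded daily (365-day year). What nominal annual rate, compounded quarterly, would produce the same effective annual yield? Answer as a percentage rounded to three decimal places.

EAR = (1 + 0.06304/365)^365 − 1 = 0.065064.
Solve (1 + r/4)^4 = 1.065064: r/4 = 1.065064^(1/4) − 1 = 0.015883, so r = 0.063534 = 6.353%.

6.353%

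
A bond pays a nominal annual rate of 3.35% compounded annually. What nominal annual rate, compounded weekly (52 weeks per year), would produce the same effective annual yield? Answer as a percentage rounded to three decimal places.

3.296%

Compounded annually, EAR = nominal = 0.033500.
Solve (1 + r/52)^52 = 1.033500: r/52 = 1.033500^(1/52) − 1 = 0.000634, so r = 0.032962 = 3.296%.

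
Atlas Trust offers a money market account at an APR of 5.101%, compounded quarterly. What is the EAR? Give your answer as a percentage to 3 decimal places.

5.199%

EAR = (1 + 0.05101/4)^4 − 1.
= 1.051994 − 1 = 5.199%.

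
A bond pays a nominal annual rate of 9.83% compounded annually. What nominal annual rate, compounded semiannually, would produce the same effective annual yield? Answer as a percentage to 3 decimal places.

9.600%

Compounded annually, EAR = nominal = 0.098300.
Solve (1 + r/2)^2 = 1.098300: r/2 = 1.098300^(1/2) − 1 = 0.047998, so r = 0.095996 = 9.600%.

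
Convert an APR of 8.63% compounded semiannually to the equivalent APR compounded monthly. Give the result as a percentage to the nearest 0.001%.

EAR = (1 + 0.0863/2)^2 − 1 = 0.088162.
Solve (1 + r/12)^12 = 1.088162: r/12 = 1.088162^(1/12) − 1 = 0.007066, so r = 0.084788 = 8.479%.

8.479%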